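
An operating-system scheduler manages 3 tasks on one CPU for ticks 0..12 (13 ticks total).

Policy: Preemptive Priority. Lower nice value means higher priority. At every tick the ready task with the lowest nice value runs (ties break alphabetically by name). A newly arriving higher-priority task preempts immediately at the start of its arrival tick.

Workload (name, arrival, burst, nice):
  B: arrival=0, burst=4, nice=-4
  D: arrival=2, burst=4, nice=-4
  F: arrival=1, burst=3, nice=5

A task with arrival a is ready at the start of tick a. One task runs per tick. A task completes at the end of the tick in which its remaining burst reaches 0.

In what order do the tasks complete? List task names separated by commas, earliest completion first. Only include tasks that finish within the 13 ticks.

t=0: ready={B} → run B
t=1: ready={B,F} → run B
t=2: ready={B,D,F} → run B
t=3: ready={B,D,F} → run B
t=4: ready={D,F} → run D
t=5: ready={D,F} → run D
t=6: ready={D,F} → run D
t=7: ready={D,F} → run D
t=8: ready={F} → run F
t=9: ready={F} → run F
t=10: ready={F} → run F
t=11: (idle)
t=12: (idle)

completion order = B, D, F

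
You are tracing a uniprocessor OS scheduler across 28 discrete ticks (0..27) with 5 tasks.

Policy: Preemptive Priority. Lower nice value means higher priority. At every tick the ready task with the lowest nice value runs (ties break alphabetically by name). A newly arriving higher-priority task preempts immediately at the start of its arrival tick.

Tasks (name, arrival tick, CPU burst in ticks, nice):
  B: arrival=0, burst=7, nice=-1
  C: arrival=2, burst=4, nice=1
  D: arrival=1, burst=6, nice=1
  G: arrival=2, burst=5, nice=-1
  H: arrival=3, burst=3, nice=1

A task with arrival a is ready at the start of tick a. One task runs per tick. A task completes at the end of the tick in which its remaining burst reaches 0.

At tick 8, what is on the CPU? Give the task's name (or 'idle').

running at tick 8 = G

t=0: ready={B} → run B
t=1: ready={B,D} → run B
t=2: ready={B,C,D,G} → run B
t=3: ready={B,C,D,G,H} → run B
t=4: ready={B,C,D,G,H} → run B
t=5: ready={B,C,D,G,H} → run B
t=6: ready={B,C,D,G,H} → run B
t=7: ready={C,D,G,H} → run G
t=8: ready={C,D,G,H} → run G
t=9: ready={C,D,G,H} → run G
t=10: ready={C,D,G,H} → run G
t=11: ready={C,D,G,H} → run G
t=12: ready={C,D,H} → run C
t=13: ready={C,D,H} → run C
t=14: ready={C,D,H} → run C
t=15: ready={C,D,H} → run C
t=16: ready={D,H} → run D
t=17: ready={D,H} → run D
t=18: ready={D,H} → run D
t=19: ready={D,H} → run D
t=20: ready={D,H} → run D
t=21: ready={D,H} → run D
t=22: ready={H} → run H
t=23: ready={H} → run H
t=24: ready={H} → run H
t=25: (idle)
t=26: (idle)
t=27: (idle)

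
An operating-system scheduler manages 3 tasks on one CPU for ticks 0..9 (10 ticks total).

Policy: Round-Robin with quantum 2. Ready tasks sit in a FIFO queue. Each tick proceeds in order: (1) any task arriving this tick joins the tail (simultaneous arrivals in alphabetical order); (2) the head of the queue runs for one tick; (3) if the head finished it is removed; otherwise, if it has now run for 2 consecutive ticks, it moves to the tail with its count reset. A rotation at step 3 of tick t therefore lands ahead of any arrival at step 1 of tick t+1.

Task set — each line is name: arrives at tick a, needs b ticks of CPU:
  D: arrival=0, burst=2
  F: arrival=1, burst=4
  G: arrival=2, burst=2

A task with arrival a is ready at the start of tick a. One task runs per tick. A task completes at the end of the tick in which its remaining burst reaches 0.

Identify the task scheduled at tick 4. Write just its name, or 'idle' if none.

t=0: queue=[D] q_used=0 → run D
t=1: queue=[D,F] q_used=1 → run D
t=2: queue=[F,G] q_used=0 → run F
t=3: queue=[F,G] q_used=1 → run F
t=4: queue=[G,F] q_used=0 → run G
t=5: queue=[G,F] q_used=1 → run G
t=6: queue=[F] q_used=0 → run F
t=7: queue=[F] q_used=1 → run F
t=8: (idle)
t=9: (idle)

running at tick 4 = G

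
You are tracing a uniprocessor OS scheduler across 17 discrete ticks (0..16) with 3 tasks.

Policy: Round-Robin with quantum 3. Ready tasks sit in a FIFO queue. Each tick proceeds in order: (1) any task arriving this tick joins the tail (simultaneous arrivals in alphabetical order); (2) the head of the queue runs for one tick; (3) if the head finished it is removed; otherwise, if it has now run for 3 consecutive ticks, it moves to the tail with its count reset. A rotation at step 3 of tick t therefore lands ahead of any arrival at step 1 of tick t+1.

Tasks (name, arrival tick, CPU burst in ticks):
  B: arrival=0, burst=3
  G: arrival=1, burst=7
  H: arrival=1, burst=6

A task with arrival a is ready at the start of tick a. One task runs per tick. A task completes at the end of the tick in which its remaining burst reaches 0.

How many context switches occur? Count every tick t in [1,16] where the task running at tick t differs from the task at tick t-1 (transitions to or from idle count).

context switches = 6

t=0: queue=[B] q_used=0 → run B
t=1: queue=[B,G,H] q_used=1 → run B
t=2: queue=[B,G,H] q_used=2 → run B
t=3: queue=[G,H] q_used=0 → run G
t=4: queue=[G,H] q_used=1 → run G
t=5: queue=[G,H] q_used=2 → run G
t=6: queue=[H,G] q_used=0 → run H
t=7: queue=[H,G] q_used=1 → run H
t=8: queue=[H,G] q_used=2 → run H
t=9: queue=[G,H] q_used=0 → run G
t=10: queue=[G,H] q_used=1 → run G
t=11: queue=[G,H] q_used=2 → run G
t=12: queue=[H,G] q_used=0 → run H
t=13: queue=[H,G] q_used=1 → run H
t=14: queue=[H,G] q_used=2 → run H
t=15: queue=[G] q_used=0 → run G
t=16: (idle)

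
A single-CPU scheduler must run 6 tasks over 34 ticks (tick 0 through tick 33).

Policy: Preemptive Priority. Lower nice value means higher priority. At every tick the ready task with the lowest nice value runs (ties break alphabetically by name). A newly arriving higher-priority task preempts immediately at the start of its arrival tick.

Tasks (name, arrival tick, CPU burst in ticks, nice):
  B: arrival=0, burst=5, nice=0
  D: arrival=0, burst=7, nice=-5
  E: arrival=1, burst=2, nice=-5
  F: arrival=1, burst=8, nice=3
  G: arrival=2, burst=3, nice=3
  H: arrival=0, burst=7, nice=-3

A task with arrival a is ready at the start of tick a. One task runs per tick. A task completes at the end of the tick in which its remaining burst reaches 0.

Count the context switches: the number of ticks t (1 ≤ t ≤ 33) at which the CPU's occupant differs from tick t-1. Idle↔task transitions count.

context switches = 6

t=0: ready={B,D,H} → run D
t=1: ready={B,D,E,F,H} → run D
t=2: ready={B,D,E,F,G,H} → run D
t=3: ready={B,D,E,F,G,H} → run D
t=4: ready={B,D,E,F,G,H} → run D
t=5: ready={B,D,E,F,G,H} → run D
t=6: ready={B,D,E,F,G,H} → run D
t=7: ready={B,E,F,G,H} → run E
t=8: ready={B,E,F,G,H} → run E
t=9: ready={B,F,G,H} → run H
t=10: ready={B,F,G,H} → run H
t=11: ready={B,F,G,H} → run H
t=12: ready={B,F,G,H} → run H
t=13: ready={B,F,G,H} → run H
t=14: ready={B,F,G,H} → run H
t=15: ready={B,F,G,H} → run H
t=16: ready={B,F,G} → run B
t=17: ready={B,F,G} → run B
t=18: ready={B,F,G} → run B
t=19: ready={B,F,G} → run B
t=20: ready={B,F,G} → run B
t=21: ready={F,G} → run F
t=22: ready={F,G} → run F
t=23: ready={F,G} → run F
t=24: ready={F,G} → run F
t=25: ready={F,G} → run F
t=26: ready={F,G} → run F
t=27: ready={F,G} → run F
t=28: ready={F,G} → run F
t=29: ready={G} → run G
t=30: ready={G} → run G
t=31: ready={G} → run G
t=32: (idle)
t=33: (idle)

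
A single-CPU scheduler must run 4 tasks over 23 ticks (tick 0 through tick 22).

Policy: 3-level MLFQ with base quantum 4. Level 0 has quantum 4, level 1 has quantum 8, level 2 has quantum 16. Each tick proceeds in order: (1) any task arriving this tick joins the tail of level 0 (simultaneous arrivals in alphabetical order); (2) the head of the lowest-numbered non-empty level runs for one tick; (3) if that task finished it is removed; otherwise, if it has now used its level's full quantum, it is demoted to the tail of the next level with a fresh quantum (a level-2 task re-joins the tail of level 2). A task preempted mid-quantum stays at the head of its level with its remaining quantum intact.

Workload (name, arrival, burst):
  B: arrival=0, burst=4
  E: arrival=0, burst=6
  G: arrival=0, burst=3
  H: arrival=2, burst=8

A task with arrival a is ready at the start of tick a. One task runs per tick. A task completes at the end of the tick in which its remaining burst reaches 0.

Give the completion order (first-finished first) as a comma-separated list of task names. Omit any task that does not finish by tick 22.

t=0: L0/L1/L2 = BEG/-/- → run B
t=1: L0/L1/L2 = BEG/-/- → run B
t=2: L0/L1/L2 = BEGH/-/- → run B
t=3: L0/L1/L2 = BEGH/-/- → run B
t=4: L0/L1/L2 = EGH/-/- → run E
t=5: L0/L1/L2 = EGH/-/- → run E
t=6: L0/L1/L2 = EGH/-/- → run E
t=7: L0/L1/L2 = EGH/-/- → run E
t=8: L0/L1/L2 = GH/E/- → run G
t=9: L0/L1/L2 = GH/E/- → run G
t=10: L0/L1/L2 = GH/E/- → run G
t=11: L0/L1/L2 = H/E/- → run H
t=12: L0/L1/L2 = H/E/- → run H
t=13: L0/L1/L2 = H/E/- → run H
t=14: L0/L1/L2 = H/E/- → run H
t=15: L0/L1/L2 = -/EH/- → run E
t=16: L0/L1/L2 = -/EH/- → run E
t=17: L0/L1/L2 = -/H/- → run H
t=18: L0/L1/L2 = -/H/- → run H
t=19: L0/L1/L2 = -/H/- → run H
t=20: L0/L1/L2 = -/H/- → run H
t=21: (idle)
t=22: (idle)

completion order = B, G, E, H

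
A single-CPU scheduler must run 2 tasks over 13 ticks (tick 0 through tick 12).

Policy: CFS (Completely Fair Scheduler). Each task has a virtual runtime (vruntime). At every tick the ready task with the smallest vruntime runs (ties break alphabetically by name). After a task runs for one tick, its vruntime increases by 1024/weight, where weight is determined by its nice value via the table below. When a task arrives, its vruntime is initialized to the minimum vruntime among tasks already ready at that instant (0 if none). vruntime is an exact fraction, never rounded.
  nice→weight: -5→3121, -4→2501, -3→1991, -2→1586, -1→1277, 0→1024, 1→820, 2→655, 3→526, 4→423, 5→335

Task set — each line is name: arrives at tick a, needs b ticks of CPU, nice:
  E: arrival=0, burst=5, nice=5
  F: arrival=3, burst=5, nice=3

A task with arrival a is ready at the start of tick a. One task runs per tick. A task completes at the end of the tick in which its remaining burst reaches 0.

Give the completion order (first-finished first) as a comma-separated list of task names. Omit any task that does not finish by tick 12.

t=0: vr[E=0] → run E
t=1: vr[E=1024/335] → run E
t=2: vr[E=2048/335] → run E
t=3: vr[E=3072/335 F=3072/335] → run E
t=4: vr[E=4096/335 F=3072/335] → run F
t=5: vr[E=4096/335 F=979456/88105] → run F
t=6: vr[E=4096/335 F=1150976/88105] → run E
t=7: vr[F=1150976/88105] → run F
t=8: vr[F=1322496/88105] → run F
t=9: vr[F=1494016/88105] → run F
t=10: (idle)
t=11: (idle)
t=12: (idle)

completion order = E, F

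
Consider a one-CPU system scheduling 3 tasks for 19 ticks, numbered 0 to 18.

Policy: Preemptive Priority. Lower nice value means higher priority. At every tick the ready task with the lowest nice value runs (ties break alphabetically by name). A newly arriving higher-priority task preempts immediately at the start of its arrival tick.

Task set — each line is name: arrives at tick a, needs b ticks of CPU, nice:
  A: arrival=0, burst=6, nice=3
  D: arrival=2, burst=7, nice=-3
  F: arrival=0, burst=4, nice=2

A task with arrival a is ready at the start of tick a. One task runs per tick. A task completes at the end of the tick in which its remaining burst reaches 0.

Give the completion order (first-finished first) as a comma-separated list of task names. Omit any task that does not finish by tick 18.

completion order = D, F, A

t=0: ready={A,F} → run F
t=1: ready={A,F} → run F
t=2: ready={A,D,F} → run D
t=3: ready={A,D,F} → run D
t=4: ready={A,D,F} → run D
t=5: ready={A,D,F} → run D
t=6: ready={A,D,F} → run D
t=7: ready={A,D,F} → run D
t=8: ready={A,D,F} → run D
t=9: ready={A,F} → run F
t=10: ready={A,F} → run F
t=11: ready={A} → run A
t=12: ready={A} → run A
t=13: ready={A} → run A
t=14: ready={A} → run A
t=15: ready={A} → run A
t=16: ready={A} → run A
t=17: (idle)
t=18: (idle)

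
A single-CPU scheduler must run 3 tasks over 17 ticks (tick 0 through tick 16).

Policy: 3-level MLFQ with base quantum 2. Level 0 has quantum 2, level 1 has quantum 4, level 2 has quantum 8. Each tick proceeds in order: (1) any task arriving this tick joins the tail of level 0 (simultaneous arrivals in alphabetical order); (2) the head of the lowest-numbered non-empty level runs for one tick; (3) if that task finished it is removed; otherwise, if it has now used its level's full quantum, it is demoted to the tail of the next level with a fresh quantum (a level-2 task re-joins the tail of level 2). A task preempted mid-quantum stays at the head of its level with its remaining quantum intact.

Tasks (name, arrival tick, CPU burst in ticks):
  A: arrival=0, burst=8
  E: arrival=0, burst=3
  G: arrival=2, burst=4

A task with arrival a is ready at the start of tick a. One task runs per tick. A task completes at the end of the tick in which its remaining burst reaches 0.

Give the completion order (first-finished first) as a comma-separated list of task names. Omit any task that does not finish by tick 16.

t=0: L0/L1/L2 = AE/-/- → run A
t=1: L0/L1/L2 = AE/-/- → run A
t=2: L0/L1/L2 = EG/A/- → run E
t=3: L0/L1/L2 = EG/A/- → run E
t=4: L0/L1/L2 = G/AE/- → run G
t=5: L0/L1/L2 = G/AE/- → run G
t=6: L0/L1/L2 = -/AEG/- → run A
t=7: L0/L1/L2 = -/AEG/- → run A
t=8: L0/L1/L2 = -/AEG/- → run A
t=9: L0/L1/L2 = -/AEG/- → run A
t=10: L0/L1/L2 = -/EG/A → run E
t=11: L0/L1/L2 = -/G/A → run G
t=12: L0/L1/L2 = -/G/A → run G
t=13: L0/L1/L2 = -/-/A → run A
t=14: L0/L1/L2 = -/-/A → run A
t=15: (idle)
t=16: (idle)

completion order = E, G, A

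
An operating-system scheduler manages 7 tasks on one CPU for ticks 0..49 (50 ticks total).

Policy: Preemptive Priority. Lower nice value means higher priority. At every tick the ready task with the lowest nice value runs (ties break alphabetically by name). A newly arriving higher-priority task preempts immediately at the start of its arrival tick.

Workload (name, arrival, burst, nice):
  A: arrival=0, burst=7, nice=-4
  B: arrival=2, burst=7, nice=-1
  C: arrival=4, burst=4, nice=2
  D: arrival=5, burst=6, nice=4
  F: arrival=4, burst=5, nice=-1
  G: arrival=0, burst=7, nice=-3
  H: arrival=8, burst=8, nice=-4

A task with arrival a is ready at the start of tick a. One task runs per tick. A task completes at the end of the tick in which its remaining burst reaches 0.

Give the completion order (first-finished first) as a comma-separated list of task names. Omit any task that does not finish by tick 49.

t=0: ready={A,G} → run A
t=1: ready={A,G} → run A
t=2: ready={A,B,G} → run A
t=3: ready={A,B,G} → run A
t=4: ready={A,B,C,F,G} → run A
t=5: ready={A,B,C,D,F,G} → run A
t=6: ready={A,B,C,D,F,G} → run A
t=7: ready={B,C,D,F,G} → run G
t=8: ready={B,C,D,F,G,H} → run H
t=9: ready={B,C,D,F,G,H} → run H
t=10: ready={B,C,D,F,G,H} → run H
t=11: ready={B,C,D,F,G,H} → run H
t=12: ready={B,C,D,F,G,H} → run H
t=13: ready={B,C,D,F,G,H} → run H
t=14: ready={B,C,D,F,G,H} → run H
t=15: ready={B,C,D,F,G,H} → run H
t=16: ready={B,C,D,F,G} → run G
t=17: ready={B,C,D,F,G} → run G
t=18: ready={B,C,D,F,G} → run G
t=19: ready={B,C,D,F,G} → run G
t=20: ready={B,C,D,F,G} → run G
t=21: ready={B,C,D,F,G} → run G
t=22: ready={B,C,D,F} → run B
t=23: ready={B,C,D,F} → run B
t=24: ready={B,C,D,F} → run B
t=25: ready={B,C,D,F} → run B
t=26: ready={B,C,D,F} → run B
t=27: ready={B,C,D,F} → run B
t=28: ready={B,C,D,F} → run B
t=29: ready={C,D,F} → run F
t=30: ready={C,D,F} → run F
t=31: ready={C,D,F} → run F
t=32: ready={C,D,F} → run F
t=33: ready={C,D,F} → run F
t=34: ready={C,D} → run C
t=35: ready={C,D} → run C
t=36: ready={C,D} → run C
t=37: ready={C,D} → run C
t=38: ready={D} → run D
t=39: ready={D} → run D
t=40: ready={D} → run D
t=41: ready={D} → run D
t=42: ready={D} → run D
t=43: ready={D} → run D
t=44: (idle)
t=45: (idle)
t=46: (idle)
t=47: (idle)
t=48: (idle)
t=49: (idle)

completion order = A, H, G, B, F, C, D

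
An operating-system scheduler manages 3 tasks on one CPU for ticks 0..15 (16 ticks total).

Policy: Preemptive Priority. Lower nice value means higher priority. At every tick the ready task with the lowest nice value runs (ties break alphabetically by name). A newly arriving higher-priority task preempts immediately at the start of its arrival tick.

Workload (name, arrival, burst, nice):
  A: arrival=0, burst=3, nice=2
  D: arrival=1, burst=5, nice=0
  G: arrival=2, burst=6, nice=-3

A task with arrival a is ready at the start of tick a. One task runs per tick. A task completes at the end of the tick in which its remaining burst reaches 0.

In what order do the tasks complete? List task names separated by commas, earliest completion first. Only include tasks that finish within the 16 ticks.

completion order = G, D, A

t=0: ready={A} → run A
t=1: ready={A,D} → run D
t=2: ready={A,D,G} → run G
t=3: ready={A,D,G} → run G
t=4: ready={A,D,G} → run G
t=5: ready={A,D,G} → run G
t=6: ready={A,D,G} → run G
t=7: ready={A,D,G} → run G
t=8: ready={A,D} → run D
t=9: ready={A,D} → run D
t=10: ready={A,D} → run D
t=11: ready={A,D} → run D
t=12: ready={A} → run A
t=13: ready={A} → run A
t=14: (idle)
t=15: (idle)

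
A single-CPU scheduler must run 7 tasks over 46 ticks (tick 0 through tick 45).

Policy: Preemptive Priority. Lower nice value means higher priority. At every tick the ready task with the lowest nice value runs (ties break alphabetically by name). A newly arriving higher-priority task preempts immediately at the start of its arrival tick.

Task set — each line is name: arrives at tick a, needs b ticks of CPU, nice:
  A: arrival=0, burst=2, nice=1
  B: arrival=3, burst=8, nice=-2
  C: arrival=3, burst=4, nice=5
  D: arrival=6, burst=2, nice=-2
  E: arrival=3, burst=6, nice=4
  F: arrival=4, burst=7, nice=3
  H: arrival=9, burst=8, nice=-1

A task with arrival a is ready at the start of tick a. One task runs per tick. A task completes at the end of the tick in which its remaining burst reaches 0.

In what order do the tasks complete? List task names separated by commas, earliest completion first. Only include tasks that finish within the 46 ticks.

completion order = A, B, D, H, F, E, C

t=0: ready={A} → run A
t=1: ready={A} → run A
t=2: (idle)
t=3: ready={B,C,E} → run B
t=4: ready={B,C,E,F} → run B
t=5: ready={B,C,E,F} → run B
t=6: ready={B,C,D,E,F} → run B
t=7: ready={B,C,D,E,F} → run B
t=8: ready={B,C,D,E,F} → run B
t=9: ready={B,C,D,E,F,H} → run B
t=10: ready={B,C,D,E,F,H} → run B
t=11: ready={C,D,E,F,H} → run D
t=12: ready={C,D,E,F,H} → run D
t=13: ready={C,E,F,H} → run H
t=14: ready={C,E,F,H} → run H
t=15: ready={C,E,F,H} → run H
t=16: ready={C,E,F,H} → run H
t=17: ready={C,E,F,H} → run H
t=18: ready={C,E,F,H} → run H
t=19: ready={C,E,F,H} → run H
t=20: ready={C,E,F,H} → run H
t=21: ready={C,E,F} → run F
t=22: ready={C,E,F} → run F
t=23: ready={C,E,F} → run F
t=24: ready={C,E,F} → run F
t=25: ready={C,E,F} → run F
t=26: ready={C,E,F} → run F
t=27: ready={C,E,F} → run F
t=28: ready={C,E} → run E
t=29: ready={C,E} → run E
t=30: ready={C,E} → run E
t=31: ready={C,E} → run E
t=32: ready={C,E} → run E
t=33: ready={C,E} → run E
t=34: ready={C} → run C
t=35: ready={C} → run C
t=36: ready={C} → run C
t=37: ready={C} → run C
t=38: (idle)
t=39: (idle)
t=40: (idle)
t=41: (idle)
t=42: (idle)
t=43: (idle)
t=44: (idle)
t=45: (idle)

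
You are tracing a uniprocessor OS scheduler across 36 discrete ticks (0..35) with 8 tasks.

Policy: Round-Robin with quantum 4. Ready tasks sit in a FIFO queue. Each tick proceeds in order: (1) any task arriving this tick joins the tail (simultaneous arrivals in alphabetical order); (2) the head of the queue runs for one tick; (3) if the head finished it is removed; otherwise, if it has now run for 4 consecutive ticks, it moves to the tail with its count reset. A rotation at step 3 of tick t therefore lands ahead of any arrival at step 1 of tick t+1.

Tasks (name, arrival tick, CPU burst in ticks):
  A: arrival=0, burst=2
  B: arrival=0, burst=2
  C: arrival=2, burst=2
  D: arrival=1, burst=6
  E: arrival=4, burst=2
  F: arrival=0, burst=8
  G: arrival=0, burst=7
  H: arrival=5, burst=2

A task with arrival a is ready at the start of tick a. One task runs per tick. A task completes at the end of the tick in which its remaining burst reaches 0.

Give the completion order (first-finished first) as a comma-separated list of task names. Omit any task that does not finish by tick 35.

completion order = A, B, C, E, H, F, G, D

t=0: queue=[A,B,F,G] q_used=0 → run A
t=1: queue=[A,B,F,G,D] q_used=1 → run A
t=2: queue=[B,F,G,D,C] q_used=0 → run B
t=3: queue=[B,F,G,D,C] q_used=1 → run B
t=4: queue=[F,G,D,C,E] q_used=0 → run F
t=5: queue=[F,G,D,C,E,H] q_used=1 → run F
t=6: queue=[F,G,D,C,E,H] q_used=2 → run F
t=7: queue=[F,G,D,C,E,H] q_used=3 → run F
t=8: queue=[G,D,C,E,H,F] q_used=0 → run G
t=9: queue=[G,D,C,E,H,F] q_used=1 → run G
t=10: queue=[G,D,C,E,H,F] q_used=2 → run G
t=11: queue=[G,D,C,E,H,F] q_used=3 → run G
t=12: queue=[D,C,E,H,F,G] q_used=0 → run D
t=13: queue=[D,C,E,H,F,G] q_used=1 → run D
t=14: queue=[D,C,E,H,F,G] q_used=2 → run D
t=15: queue=[D,C,E,H,F,G] q_used=3 → run D
t=16: queue=[C,E,H,F,G,D] q_used=0 → run C
t=17: queue=[C,E,H,F,G,D] q_used=1 → run C
t=18: queue=[E,H,F,G,D] q_used=0 → run E
t=19: queue=[E,H,F,G,D] q_used=1 → run E
t=20: queue=[H,F,G,D] q_used=0 → run H
t=21: queue=[H,F,G,D] q_used=1 → run H
t=22: queue=[F,G,D] q_used=0 → run F
t=23: queue=[F,G,D] q_used=1 → run F
t=24: queue=[F,G,D] q_used=2 → run F
t=25: queue=[F,G,D] q_used=3 → run F
t=26: queue=[G,D] q_used=0 → run G
t=27: queue=[G,D] q_used=1 → run G
t=28: queue=[G,D] q_used=2 → run G
t=29: queue=[D] q_used=0 → run D
t=30: queue=[D] q_used=1 → run D
t=31: (idle)
t=32: (idle)
t=33: (idle)
t=34: (idle)
t=35: (idle)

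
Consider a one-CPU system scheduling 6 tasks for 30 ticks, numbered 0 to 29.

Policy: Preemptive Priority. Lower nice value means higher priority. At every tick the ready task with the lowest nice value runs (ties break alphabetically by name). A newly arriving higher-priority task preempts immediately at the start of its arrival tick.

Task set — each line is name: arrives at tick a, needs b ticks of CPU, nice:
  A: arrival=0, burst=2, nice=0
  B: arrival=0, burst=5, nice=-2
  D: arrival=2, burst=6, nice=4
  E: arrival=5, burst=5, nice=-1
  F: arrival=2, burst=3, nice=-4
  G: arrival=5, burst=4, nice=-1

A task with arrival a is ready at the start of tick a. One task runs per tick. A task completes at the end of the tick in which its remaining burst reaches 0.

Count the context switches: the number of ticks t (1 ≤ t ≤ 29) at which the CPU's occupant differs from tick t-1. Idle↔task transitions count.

t=0: ready={A,B} → run B
t=1: ready={A,B} → run B
t=2: ready={A,B,D,F} → run F
t=3: ready={A,B,D,F} → run F
t=4: ready={A,B,D,F} → run F
t=5: ready={A,B,D,E,G} → run B
t=6: ready={A,B,D,E,G} → run B
t=7: ready={A,B,D,E,G} → run B
t=8: ready={A,D,E,G} → run E
t=9: ready={A,D,E,G} → run E
t=10: ready={A,D,E,G} → run E
t=11: ready={A,D,E,G} → run E
t=12: ready={A,D,E,G} → run E
t=13: ready={A,D,G} → run G
t=14: ready={A,D,G} → run G
t=15: ready={A,D,G} → run G
t=16: ready={A,D,G} → run G
t=17: ready={A,D} → run A
t=18: ready={A,D} → run A
t=19: ready={D} → run D
t=20: ready={D} → run D
t=21: ready={D} → run D
t=22: ready={D} → run D
t=23: ready={D} → run D
t=24: ready={D} → run D
t=25: (idle)
t=26: (idle)
t=27: (idle)
t=28: (idle)
t=29: (idle)

context switches = 7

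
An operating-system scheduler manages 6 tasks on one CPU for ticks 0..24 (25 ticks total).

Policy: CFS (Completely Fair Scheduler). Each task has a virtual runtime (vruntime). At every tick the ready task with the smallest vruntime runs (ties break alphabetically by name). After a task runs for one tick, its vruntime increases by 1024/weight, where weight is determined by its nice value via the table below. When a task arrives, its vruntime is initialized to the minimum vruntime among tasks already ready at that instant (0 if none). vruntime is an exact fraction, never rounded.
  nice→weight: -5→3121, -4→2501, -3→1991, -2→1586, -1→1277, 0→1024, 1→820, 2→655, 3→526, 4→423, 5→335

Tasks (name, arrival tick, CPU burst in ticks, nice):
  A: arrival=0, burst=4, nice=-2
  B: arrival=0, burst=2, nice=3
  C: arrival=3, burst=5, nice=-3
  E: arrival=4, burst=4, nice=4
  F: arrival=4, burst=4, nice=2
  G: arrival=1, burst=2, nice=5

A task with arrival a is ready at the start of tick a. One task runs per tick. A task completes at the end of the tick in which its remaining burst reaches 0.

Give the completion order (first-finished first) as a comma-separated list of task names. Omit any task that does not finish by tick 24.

completion order = A, B, C, G, F, E

t=0: vr[A=0 B=0] → run A
t=1: vr[A=512/793 B=0 G=0] → run B
t=2: vr[A=512/793 B=512/263 G=0] → run G
t=3: vr[A=512/793 B=512/263 C=512/793 G=1024/335] → run A
t=4: vr[A=1024/793 B=512/263 C=512/793 E=512/793 F=512/793 G=1024/335] → run C
t=5: vr[A=1024/793 B=512/263 C=1831424/1578863 E=512/793 F=512/793 G=1024/335] → run E
t=6: vr[A=1024/793 B=512/263 C=1831424/1578863 E=1028608/335439 F=512/793 G=1024/335] → run F
t=7: vr[A=1024/793 B=512/263 C=1831424/1578863 E=1028608/335439 F=1147392/519415 G=1024/335] → run C
t=8: vr[A=1024/793 B=512/263 C=2643456/1578863 E=1028608/335439 F=1147392/519415 G=1024/335] → run A
t=9: vr[A=1536/793 B=512/263 C=2643456/1578863 E=1028608/335439 F=1147392/519415 G=1024/335] → run C
t=10: vr[A=1536/793 B=512/263 C=3455488/1578863 E=1028608/335439 F=1147392/519415 G=1024/335] → run A
t=11: vr[B=512/263 C=3455488/1578863 E=1028608/335439 F=1147392/519415 G=1024/335] → run B
t=12: vr[C=3455488/1578863 E=1028608/335439 F=1147392/519415 G=1024/335] → run C
t=13: vr[C=4267520/1578863 E=1028608/335439 F=1147392/519415 G=1024/335] → run F
t=14: vr[C=4267520/1578863 E=1028608/335439 F=1959424/519415 G=1024/335] → run C
t=15: vr[E=1028608/335439 F=1959424/519415 G=1024/335] → run G
t=16: vr[E=1028608/335439 F=1959424/519415] → run E
t=17: vr[E=1840640/335439 F=1959424/519415] → run F
t=18: vr[E=1840640/335439 F=2771456/519415] → run F
t=19: vr[E=1840640/335439] → run E
t=20: vr[E=884224/111813] → run E
t=21: (idle)
t=22: (idle)
t=23: (idle)
t=24: (idle)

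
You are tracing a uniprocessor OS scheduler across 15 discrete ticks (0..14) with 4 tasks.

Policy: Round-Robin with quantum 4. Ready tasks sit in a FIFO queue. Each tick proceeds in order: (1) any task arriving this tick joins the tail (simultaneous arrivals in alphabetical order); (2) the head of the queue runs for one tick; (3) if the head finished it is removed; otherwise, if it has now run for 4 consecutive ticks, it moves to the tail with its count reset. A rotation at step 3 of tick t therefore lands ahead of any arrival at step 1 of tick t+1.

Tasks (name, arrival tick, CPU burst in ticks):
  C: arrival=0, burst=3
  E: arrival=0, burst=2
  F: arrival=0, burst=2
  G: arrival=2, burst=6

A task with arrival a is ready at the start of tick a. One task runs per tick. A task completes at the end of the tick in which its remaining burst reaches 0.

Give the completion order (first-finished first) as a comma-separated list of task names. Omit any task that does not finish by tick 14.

t=0: queue=[C,E,F] q_used=0 → run C
t=1: queue=[C,E,F] q_used=1 → run C
t=2: queue=[C,E,F,G] q_used=2 → run C
t=3: queue=[E,F,G] q_used=0 → run E
t=4: queue=[E,F,G] q_used=1 → run E
t=5: queue=[F,G] q_used=0 → run F
t=6: queue=[F,G] q_used=1 → run F
t=7: queue=[G] q_used=0 → run G
t=8: queue=[G] q_used=1 → run G
t=9: queue=[G] q_used=2 → run G
t=10: queue=[G] q_used=3 → run G
t=11: queue=[G] q_used=0 → run G
t=12: queue=[G] q_used=1 → run G
t=13: (idle)
t=14: (idle)

completion order = C, E, F, G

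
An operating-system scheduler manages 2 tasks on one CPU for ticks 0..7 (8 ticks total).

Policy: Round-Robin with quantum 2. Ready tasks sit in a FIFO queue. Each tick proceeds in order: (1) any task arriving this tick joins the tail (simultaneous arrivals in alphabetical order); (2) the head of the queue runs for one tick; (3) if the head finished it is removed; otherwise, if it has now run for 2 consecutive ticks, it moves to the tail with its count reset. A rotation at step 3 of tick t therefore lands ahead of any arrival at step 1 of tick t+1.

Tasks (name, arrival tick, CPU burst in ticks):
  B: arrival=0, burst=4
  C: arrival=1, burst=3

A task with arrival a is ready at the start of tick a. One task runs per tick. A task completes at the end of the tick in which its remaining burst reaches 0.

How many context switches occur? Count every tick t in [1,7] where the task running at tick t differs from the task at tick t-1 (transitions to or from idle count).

t=0: queue=[B] q_used=0 → run B
t=1: queue=[B,C] q_used=1 → run B
t=2: queue=[C,B] q_used=0 → run C
t=3: queue=[C,B] q_used=1 → run C
t=4: queue=[B,C] q_used=0 → run B
t=5: queue=[B,C] q_used=1 → run B
t=6: queue=[C] q_used=0 → run C
t=7: (idle)

context switches = 4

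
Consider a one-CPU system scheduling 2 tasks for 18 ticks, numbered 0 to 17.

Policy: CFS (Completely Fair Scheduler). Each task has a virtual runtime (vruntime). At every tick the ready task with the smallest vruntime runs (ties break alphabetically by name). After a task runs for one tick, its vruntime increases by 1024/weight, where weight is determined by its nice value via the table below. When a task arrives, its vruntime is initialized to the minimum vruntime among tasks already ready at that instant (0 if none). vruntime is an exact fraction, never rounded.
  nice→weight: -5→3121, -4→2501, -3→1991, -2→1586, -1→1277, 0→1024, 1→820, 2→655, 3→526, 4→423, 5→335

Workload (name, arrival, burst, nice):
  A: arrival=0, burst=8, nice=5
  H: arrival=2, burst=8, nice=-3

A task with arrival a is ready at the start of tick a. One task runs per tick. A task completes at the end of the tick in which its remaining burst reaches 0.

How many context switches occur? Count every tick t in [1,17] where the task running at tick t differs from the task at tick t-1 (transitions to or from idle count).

t=0: vr[A=0] → run A
t=1: vr[A=1024/335] → run A
t=2: vr[A=2048/335 H=2048/335] → run A
t=3: vr[A=3072/335 H=2048/335] → run H
t=4: vr[A=3072/335 H=4420608/666985] → run H
t=5: vr[A=3072/335 H=4763648/666985] → run H
t=6: vr[A=3072/335 H=5106688/666985] → run H
t=7: vr[A=3072/335 H=5449728/666985] → run H
t=8: vr[A=3072/335 H=5792768/666985] → run H
t=9: vr[A=3072/335 H=6135808/666985] → run A
t=10: vr[A=4096/335 H=6135808/666985] → run H
t=11: vr[A=4096/335 H=6478848/666985] → run H
t=12: vr[A=4096/335] → run A
t=13: vr[A=1024/67] → run A
t=14: vr[A=6144/335] → run A
t=15: vr[A=7168/335] → run A
t=16: (idle)
t=17: (idle)

context switches = 5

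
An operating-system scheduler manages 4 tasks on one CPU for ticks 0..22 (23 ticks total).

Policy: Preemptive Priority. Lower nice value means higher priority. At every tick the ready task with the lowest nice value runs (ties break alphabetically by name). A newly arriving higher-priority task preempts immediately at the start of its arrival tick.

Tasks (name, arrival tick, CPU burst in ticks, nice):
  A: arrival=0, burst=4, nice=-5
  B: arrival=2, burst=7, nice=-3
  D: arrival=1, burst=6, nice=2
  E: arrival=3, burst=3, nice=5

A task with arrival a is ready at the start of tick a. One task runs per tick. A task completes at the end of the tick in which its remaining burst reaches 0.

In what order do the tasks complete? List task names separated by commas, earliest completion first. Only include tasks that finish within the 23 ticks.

completion order = A, B, D, E

t=0: ready={A} → run A
t=1: ready={A,D} → run A
t=2: ready={A,B,D} → run A
t=3: ready={A,B,D,E} → run A
t=4: ready={B,D,E} → run B
t=5: ready={B,D,E} → run B
t=6: ready={B,D,E} → run B
t=7: ready={B,D,E} → run B
t=8: ready={B,D,E} → run B
t=9: ready={B,D,E} → run B
t=10: ready={B,D,E} → run B
t=11: ready={D,E} → run D
t=12: ready={D,E} → run D
t=13: ready={D,E} → run D
t=14: ready={D,E} → run D
t=15: ready={D,E} → run D
t=16: ready={D,E} → run D
t=17: ready={E} → run E
t=18: ready={E} → run E
t=19: ready={E} → run E
t=20: (idle)
t=21: (idle)
t=22: (idle)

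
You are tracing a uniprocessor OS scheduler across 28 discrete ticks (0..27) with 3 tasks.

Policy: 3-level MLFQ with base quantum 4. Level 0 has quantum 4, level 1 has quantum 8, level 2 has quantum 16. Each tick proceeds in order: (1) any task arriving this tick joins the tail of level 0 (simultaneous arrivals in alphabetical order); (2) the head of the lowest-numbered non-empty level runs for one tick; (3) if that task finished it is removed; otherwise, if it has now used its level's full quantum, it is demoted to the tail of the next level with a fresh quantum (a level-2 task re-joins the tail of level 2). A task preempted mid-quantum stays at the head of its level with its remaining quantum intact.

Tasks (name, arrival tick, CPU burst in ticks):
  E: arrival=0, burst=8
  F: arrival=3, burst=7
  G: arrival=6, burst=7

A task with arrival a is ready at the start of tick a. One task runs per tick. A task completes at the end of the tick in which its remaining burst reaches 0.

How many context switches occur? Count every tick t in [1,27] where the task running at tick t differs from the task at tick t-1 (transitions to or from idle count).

t=0: L0/L1/L2 = E/-/- → run E
t=1: L0/L1/L2 = E/-/- → run E
t=2: L0/L1/L2 = E/-/- → run E
t=3: L0/L1/L2 = EF/-/- → run E
t=4: L0/L1/L2 = F/E/- → run F
t=5: L0/L1/L2 = F/E/- → run F
t=6: L0/L1/L2 = FG/E/- → run F
t=7: L0/L1/L2 = FG/E/- → run F
t=8: L0/L1/L2 = G/EF/- → run G
t=9: L0/L1/L2 = G/EF/- → run G
t=10: L0/L1/L2 = G/EF/- → run G
t=11: L0/L1/L2 = G/EF/- → run G
t=12: L0/L1/L2 = -/EFG/- → run E
t=13: L0/L1/L2 = -/EFG/- → run E
t=14: L0/L1/L2 = -/EFG/- → run E
t=15: L0/L1/L2 = -/EFG/- → run E
t=16: L0/L1/L2 = -/FG/- → run F
t=17: L0/L1/L2 = -/FG/- → run F
t=18: L0/L1/L2 = -/FG/- → run F
t=19: L0/L1/L2 = -/G/- → run G
t=20: L0/L1/L2 = -/G/- → run G
t=21: L0/L1/L2 = -/G/- → run G
t=22: (idle)
t=23: (idle)
t=24: (idle)
t=25: (idle)
t=26: (idle)
t=27: (idle)

context switches = 6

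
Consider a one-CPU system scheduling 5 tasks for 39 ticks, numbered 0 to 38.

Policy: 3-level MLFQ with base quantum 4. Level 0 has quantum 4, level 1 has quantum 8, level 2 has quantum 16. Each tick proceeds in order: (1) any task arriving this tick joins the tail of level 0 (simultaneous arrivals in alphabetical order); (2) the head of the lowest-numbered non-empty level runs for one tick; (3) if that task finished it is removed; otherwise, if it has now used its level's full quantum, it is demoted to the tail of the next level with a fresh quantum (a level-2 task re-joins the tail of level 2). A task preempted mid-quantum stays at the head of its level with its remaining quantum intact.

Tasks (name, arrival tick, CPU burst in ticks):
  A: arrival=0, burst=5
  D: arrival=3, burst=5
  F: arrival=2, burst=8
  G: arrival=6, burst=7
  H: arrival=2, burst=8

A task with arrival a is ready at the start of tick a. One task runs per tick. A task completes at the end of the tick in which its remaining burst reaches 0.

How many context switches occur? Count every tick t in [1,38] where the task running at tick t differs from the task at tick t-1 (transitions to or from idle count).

t=0: L0/L1/L2 = A/-/- → run A
t=1: L0/L1/L2 = A/-/- → run A
t=2: L0/L1/L2 = AFH/-/- → run A
t=3: L0/L1/L2 = AFHD/-/- → run A
t=4: L0/L1/L2 = FHD/A/- → run F
t=5: L0/L1/L2 = FHD/A/- → run F
t=6: L0/L1/L2 = FHDG/A/- → run F
t=7: L0/L1/L2 = FHDG/A/- → run F
t=8: L0/L1/L2 = HDG/AF/- → run H
t=9: L0/L1/L2 = HDG/AF/- → run H
t=10: L0/L1/L2 = HDG/AF/- → run H
t=11: L0/L1/L2 = HDG/AF/- → run H
t=12: L0/L1/L2 = DG/AFH/- → run D
t=13: L0/L1/L2 = DG/AFH/- → run D
t=14: L0/L1/L2 = DG/AFH/- → run D
t=15: L0/L1/L2 = DG/AFH/- → run D
t=16: L0/L1/L2 = G/AFHD/- → run G
t=17: L0/L1/L2 = G/AFHD/- → run G
t=18: L0/L1/L2 = G/AFHD/- → run G
t=19: L0/L1/L2 = G/AFHD/- → run G
t=20: L0/L1/L2 = -/AFHDG/- → run A
t=21: L0/L1/L2 = -/FHDG/- → run F
t=22: L0/L1/L2 = -/FHDG/- → run F
t=23: L0/L1/L2 = -/FHDG/- → run F
t=24: L0/L1/L2 = -/FHDG/- → run F
t=25: L0/L1/L2 = -/HDG/- → run H
t=26: L0/L1/L2 = -/HDG/- → run H
t=27: L0/L1/L2 = -/HDG/- → run H
t=28: L0/L1/L2 = -/HDG/- → run H
t=29: L0/L1/L2 = -/DG/- → run D
t=30: L0/L1/L2 = -/G/- → run G
t=31: L0/L1/L2 = -/G/- → run G
t=32: L0/L1/L2 = -/G/- → run G
t=33: (idle)
t=34: (idle)
t=35: (idle)
t=36: (idle)
t=37: (idle)
t=38: (idle)

context switches = 10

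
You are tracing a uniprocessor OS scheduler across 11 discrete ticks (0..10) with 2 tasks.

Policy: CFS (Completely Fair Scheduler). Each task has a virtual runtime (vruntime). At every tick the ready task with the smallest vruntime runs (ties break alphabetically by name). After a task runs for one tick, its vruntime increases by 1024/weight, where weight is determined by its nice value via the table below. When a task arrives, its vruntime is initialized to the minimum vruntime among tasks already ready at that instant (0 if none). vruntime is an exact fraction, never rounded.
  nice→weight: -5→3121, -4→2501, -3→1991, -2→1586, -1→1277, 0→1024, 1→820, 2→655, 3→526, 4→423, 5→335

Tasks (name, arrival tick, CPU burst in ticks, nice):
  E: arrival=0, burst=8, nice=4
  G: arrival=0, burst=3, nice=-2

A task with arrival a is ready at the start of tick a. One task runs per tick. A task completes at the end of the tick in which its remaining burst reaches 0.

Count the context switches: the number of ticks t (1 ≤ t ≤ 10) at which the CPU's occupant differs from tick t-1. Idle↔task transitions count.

t=0: vr[E=0 G=0] → run E
t=1: vr[E=1024/423 G=0] → run G
t=2: vr[E=1024/423 G=512/793] → run G
t=3: vr[E=1024/423 G=1024/793] → run G
t=4: vr[E=1024/423] → run E
t=5: vr[E=2048/423] → run E
t=6: vr[E=1024/141] → run E
t=7: vr[E=4096/423] → run E
t=8: vr[E=5120/423] → run E
t=9: vr[E=2048/141] → run E
t=10: vr[E=7168/423] → run E

context switches = 2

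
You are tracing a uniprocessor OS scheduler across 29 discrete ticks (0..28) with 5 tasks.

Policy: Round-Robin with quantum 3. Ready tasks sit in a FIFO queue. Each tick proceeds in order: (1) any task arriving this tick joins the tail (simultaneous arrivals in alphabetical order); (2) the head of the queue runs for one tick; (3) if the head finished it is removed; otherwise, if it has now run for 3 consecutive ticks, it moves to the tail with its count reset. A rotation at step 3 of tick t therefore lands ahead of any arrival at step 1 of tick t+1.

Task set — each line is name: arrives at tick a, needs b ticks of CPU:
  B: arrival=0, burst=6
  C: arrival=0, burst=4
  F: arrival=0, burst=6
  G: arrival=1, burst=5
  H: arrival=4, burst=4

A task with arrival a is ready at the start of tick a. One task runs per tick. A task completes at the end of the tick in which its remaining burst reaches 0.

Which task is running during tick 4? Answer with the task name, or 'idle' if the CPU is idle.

t=0: queue=[B,C,F] q_used=0 → run B
t=1: queue=[B,C,F,G] q_used=1 → run B
t=2: queue=[B,C,F,G] q_used=2 → run B
t=3: queue=[C,F,G,B] q_used=0 → run C
t=4: queue=[C,F,G,B,H] q_used=1 → run C
t=5: queue=[C,F,G,B,H] q_used=2 → run C
t=6: queue=[F,G,B,H,C] q_used=0 → run F
t=7: queue=[F,G,B,H,C] q_used=1 → run F
t=8: queue=[F,G,B,H,C] q_used=2 → run F
t=9: queue=[G,B,H,C,F] q_used=0 → run G
t=10: queue=[G,B,H,C,F] q_used=1 → run G
t=11: queue=[G,B,H,C,F] q_used=2 → run G
t=12: queue=[B,H,C,F,G] q_used=0 → run B
t=13: queue=[B,H,C,F,G] q_used=1 → run B
t=14: queue=[B,H,C,F,G] q_used=2 → run B
t=15: queue=[H,C,F,G] q_used=0 → run H
t=16: queue=[H,C,F,G] q_used=1 → run H
t=17: queue=[H,C,F,G] q_used=2 → run H
t=18: queue=[C,F,G,H] q_used=0 → run C
t=19: queue=[F,G,H] q_used=0 → run F
t=20: queue=[F,G,H] q_used=1 → run F
t=21: queue=[F,G,H] q_used=2 → run F
t=22: queue=[G,H] q_used=0 → run G
t=23: queue=[G,H] q_used=1 → run G
t=24: queue=[H] q_used=0 → run H
t=25: (idle)
t=26: (idle)
t=27: (idle)
t=28: (idle)

running at tick 4 = C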